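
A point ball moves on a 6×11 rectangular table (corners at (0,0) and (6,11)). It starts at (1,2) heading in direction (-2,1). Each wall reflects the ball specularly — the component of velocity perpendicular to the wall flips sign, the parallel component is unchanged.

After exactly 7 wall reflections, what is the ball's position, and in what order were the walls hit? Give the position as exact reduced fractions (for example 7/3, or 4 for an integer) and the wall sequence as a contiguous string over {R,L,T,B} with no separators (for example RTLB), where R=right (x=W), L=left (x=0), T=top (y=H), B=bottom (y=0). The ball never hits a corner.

1. t=1/2 → L at (0,5/2); v=(2,1)
2. t=3 → R at (6,11/2); v=(-2,1)
3. t=3 → L at (0,17/2); v=(2,1)
4. t=5/2 → T at (5,11); v=(2,-1)
5. t=1/2 → R at (6,21/2); v=(-2,-1)
6. t=3 → L at (0,15/2); v=(2,-1)
7. t=3 → R at (6,9/2); v=(-2,-1)

Final position: (6,9/2)
Wall sequence: LRLTRLR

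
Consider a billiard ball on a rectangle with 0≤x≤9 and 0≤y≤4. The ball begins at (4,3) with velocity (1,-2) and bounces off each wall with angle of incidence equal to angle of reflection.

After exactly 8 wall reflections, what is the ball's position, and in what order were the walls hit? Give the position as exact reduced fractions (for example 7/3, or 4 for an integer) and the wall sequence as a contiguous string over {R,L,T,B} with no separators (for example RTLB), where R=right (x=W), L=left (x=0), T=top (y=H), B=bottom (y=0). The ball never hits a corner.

1. t=3/2 → B at (11/2,0); v=(1,2)
2. t=2 → T at (15/2,4); v=(1,-2)
3. t=3/2 → R at (9,1); v=(-1,-2)
4. t=1/2 → B at (17/2,0); v=(-1,2)
5. t=2 → T at (13/2,4); v=(-1,-2)
6. t=2 → B at (9/2,0); v=(-1,2)
7. t=2 → T at (5/2,4); v=(-1,-2)
8. t=2 → B at (1/2,0); v=(-1,2)

Final position: (1/2,0)
Wall sequence: BTRBTBTB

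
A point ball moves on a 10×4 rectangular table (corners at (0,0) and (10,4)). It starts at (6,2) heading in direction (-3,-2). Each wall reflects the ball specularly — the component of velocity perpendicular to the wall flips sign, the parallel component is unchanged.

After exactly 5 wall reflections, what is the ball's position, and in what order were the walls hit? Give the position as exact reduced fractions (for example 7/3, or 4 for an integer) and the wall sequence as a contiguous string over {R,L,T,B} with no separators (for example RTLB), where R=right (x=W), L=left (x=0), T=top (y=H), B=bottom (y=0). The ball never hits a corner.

1. t=1 → B at (3,0); v=(-3,2)
2. t=1 → L at (0,2); v=(3,2)
3. t=1 → T at (3,4); v=(3,-2)
4. t=2 → B at (9,0); v=(3,2)
5. t=1/3 → R at (10,2/3); v=(-3,2)

Final position: (10,2/3)
Wall sequence: BLTBR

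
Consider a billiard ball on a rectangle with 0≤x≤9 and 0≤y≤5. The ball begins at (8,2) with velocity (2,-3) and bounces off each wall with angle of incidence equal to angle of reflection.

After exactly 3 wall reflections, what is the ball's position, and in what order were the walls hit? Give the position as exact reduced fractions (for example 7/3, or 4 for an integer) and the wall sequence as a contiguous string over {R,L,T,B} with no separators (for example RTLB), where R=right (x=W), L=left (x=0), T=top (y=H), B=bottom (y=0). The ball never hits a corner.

Final position: (16/3,5)
Wall sequence: RBT

1. t=1/2 → R at (9,1/2); v=(-2,-3)
2. t=1/6 → B at (26/3,0); v=(-2,3)
3. t=5/3 → T at (16/3,5); v=(-2,-3)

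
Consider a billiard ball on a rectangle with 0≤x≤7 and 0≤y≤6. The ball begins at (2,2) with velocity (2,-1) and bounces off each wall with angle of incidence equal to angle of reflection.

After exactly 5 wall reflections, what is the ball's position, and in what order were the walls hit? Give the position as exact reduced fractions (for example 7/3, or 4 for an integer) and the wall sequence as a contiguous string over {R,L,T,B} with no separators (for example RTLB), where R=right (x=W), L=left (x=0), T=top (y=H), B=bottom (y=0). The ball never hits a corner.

Final position: (7,9/2)
Wall sequence: BRLTR

1. t=2 → B at (6,0); v=(2,1)
2. t=1/2 → R at (7,1/2); v=(-2,1)
3. t=7/2 → L at (0,4); v=(2,1)
4. t=2 → T at (4,6); v=(2,-1)
5. t=3/2 → R at (7,9/2); v=(-2,-1)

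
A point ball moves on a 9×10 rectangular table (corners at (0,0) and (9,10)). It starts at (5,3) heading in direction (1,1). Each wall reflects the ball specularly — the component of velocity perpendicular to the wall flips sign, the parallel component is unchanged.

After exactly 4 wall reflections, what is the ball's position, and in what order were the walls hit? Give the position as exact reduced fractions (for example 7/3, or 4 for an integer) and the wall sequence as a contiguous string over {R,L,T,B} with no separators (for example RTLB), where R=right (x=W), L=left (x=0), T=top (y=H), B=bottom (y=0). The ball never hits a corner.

Final position: (4,0)
Wall sequence: RTLB

1. t=4 → R at (9,7); v=(-1,1)
2. t=3 → T at (6,10); v=(-1,-1)
3. t=6 → L at (0,4); v=(1,-1)
4. t=4 → B at (4,0); v=(1,1)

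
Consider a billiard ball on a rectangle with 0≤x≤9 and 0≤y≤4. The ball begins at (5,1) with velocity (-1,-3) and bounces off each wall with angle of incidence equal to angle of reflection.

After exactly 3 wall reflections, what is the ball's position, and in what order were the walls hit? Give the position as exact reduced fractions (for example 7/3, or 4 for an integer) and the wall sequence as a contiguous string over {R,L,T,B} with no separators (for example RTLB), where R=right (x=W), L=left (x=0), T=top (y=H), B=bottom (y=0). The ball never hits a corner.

Final position: (2,0)
Wall sequence: BTB

1. t=1/3 → B at (14/3,0); v=(-1,3)
2. t=4/3 → T at (10/3,4); v=(-1,-3)
3. t=4/3 → B at (2,0); v=(-1,3)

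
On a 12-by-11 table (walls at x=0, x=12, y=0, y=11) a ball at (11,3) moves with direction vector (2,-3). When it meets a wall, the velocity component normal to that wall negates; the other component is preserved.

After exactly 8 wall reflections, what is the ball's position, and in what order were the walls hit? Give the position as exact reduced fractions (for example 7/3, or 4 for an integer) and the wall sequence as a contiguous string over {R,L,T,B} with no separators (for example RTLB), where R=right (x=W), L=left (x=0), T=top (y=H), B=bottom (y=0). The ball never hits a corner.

1. t=1/2 → R at (12,3/2); v=(-2,-3)
2. t=1/2 → B at (11,0); v=(-2,3)
3. t=11/3 → T at (11/3,11); v=(-2,-3)
4. t=11/6 → L at (0,11/2); v=(2,-3)
5. t=11/6 → B at (11/3,0); v=(2,3)
6. t=11/3 → T at (11,11); v=(2,-3)
7. t=1/2 → R at (12,19/2); v=(-2,-3)
8. t=19/6 → B at (17/3,0); v=(-2,3)

Final position: (17/3,0)
Wall sequence: RBTLBTRB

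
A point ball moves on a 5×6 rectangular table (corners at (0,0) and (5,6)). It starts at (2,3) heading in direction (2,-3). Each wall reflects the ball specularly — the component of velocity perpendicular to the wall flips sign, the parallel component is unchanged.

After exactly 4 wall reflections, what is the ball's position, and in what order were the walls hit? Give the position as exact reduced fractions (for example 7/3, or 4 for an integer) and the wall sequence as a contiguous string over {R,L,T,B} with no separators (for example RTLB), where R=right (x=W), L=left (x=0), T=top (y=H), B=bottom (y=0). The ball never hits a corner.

Final position: (0,3)
Wall sequence: BRTL

1. t=1 → B at (4,0); v=(2,3)
2. t=1/2 → R at (5,3/2); v=(-2,3)
3. t=3/2 → T at (2,6); v=(-2,-3)
4. t=1 → L at (0,3); v=(2,-3)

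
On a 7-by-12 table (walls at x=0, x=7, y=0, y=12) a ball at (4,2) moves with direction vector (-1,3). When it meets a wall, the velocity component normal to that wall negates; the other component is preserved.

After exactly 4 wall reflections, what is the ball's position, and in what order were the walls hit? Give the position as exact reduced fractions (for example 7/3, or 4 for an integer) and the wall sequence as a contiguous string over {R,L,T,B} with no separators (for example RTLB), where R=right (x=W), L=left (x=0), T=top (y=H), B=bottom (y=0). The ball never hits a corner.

1. t=10/3 → T at (2/3,12); v=(-1,-3)
2. t=2/3 → L at (0,10); v=(1,-3)
3. t=10/3 → B at (10/3,0); v=(1,3)
4. t=11/3 → R at (7,11); v=(-1,3)

Final position: (7,11)
Wall sequence: TLBR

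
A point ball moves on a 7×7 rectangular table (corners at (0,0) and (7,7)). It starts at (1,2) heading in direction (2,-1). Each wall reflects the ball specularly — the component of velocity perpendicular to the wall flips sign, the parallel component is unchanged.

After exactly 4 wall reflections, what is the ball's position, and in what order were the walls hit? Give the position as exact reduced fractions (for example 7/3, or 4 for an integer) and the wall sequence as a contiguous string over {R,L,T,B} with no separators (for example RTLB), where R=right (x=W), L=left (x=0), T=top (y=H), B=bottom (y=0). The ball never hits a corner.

Final position: (5,7)
Wall sequence: BRLT

1. t=2 → B at (5,0); v=(2,1)
2. t=1 → R at (7,1); v=(-2,1)
3. t=7/2 → L at (0,9/2); v=(2,1)
4. t=5/2 → T at (5,7); v=(2,-1)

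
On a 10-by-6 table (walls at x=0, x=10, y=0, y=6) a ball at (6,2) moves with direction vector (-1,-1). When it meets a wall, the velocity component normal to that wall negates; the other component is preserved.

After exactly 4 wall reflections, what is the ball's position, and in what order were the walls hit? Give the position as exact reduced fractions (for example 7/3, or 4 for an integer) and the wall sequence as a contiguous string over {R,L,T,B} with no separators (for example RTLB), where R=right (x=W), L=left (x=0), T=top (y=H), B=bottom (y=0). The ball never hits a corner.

Final position: (8,0)
Wall sequence: BLTB

1. t=2 → B at (4,0); v=(-1,1)
2. t=4 → L at (0,4); v=(1,1)
3. t=2 → T at (2,6); v=(1,-1)
4. t=6 → B at (8,0); v=(1,1)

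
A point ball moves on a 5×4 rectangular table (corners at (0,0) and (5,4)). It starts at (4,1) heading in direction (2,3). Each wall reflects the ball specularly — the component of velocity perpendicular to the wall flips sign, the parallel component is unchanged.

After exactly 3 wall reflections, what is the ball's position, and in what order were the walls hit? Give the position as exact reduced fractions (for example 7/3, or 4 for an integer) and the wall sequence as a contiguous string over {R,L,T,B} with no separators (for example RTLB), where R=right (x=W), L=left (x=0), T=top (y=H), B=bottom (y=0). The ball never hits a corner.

1. t=1/2 → R at (5,5/2); v=(-2,3)
2. t=1/2 → T at (4,4); v=(-2,-3)
3. t=4/3 → B at (4/3,0); v=(-2,3)

Final position: (4/3,0)
Wall sequence: RTB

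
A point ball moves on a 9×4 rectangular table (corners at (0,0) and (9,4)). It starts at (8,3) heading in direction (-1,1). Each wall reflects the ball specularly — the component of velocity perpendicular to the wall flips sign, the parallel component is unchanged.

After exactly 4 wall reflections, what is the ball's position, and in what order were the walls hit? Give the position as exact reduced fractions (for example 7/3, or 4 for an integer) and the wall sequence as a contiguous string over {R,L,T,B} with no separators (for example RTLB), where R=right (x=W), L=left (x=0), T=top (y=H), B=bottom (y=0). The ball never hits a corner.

1. t=1 → T at (7,4); v=(-1,-1)
2. t=4 → B at (3,0); v=(-1,1)
3. t=3 → L at (0,3); v=(1,1)
4. t=1 → T at (1,4); v=(1,-1)

Final position: (1,4)
Wall sequence: TBLT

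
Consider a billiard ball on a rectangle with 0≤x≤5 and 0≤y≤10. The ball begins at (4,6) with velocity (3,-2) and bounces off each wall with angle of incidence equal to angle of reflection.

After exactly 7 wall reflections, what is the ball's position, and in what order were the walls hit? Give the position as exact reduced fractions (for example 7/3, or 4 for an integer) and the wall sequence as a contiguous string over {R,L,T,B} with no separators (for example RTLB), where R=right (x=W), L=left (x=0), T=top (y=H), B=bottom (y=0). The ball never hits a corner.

Final position: (2,10)
Wall sequence: RLBRLRT

1. t=1/3 → R at (5,16/3); v=(-3,-2)
2. t=5/3 → L at (0,2); v=(3,-2)
3. t=1 → B at (3,0); v=(3,2)
4. t=2/3 → R at (5,4/3); v=(-3,2)
5. t=5/3 → L at (0,14/3); v=(3,2)
6. t=5/3 → R at (5,8); v=(-3,2)
7. t=1 → T at (2,10); v=(-3,-2)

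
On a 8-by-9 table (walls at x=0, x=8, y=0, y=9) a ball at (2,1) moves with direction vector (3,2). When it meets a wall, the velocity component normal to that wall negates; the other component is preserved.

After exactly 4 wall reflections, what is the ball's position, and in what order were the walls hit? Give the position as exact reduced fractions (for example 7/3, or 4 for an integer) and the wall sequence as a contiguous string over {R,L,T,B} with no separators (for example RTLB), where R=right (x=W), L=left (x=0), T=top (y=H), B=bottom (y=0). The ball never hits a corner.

Final position: (8,7/3)
Wall sequence: RTLR

1. t=2 → R at (8,5); v=(-3,2)
2. t=2 → T at (2,9); v=(-3,-2)
3. t=2/3 → L at (0,23/3); v=(3,-2)
4. t=8/3 → R at (8,7/3); v=(-3,-2)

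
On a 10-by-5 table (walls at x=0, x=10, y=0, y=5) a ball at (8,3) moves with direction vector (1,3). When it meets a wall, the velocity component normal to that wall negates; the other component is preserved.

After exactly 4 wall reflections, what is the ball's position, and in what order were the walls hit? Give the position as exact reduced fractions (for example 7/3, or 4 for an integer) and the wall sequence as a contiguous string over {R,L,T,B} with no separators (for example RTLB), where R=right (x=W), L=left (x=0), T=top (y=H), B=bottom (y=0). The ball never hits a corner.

1. t=2/3 → T at (26/3,5); v=(1,-3)
2. t=4/3 → R at (10,1); v=(-1,-3)
3. t=1/3 → B at (29/3,0); v=(-1,3)
4. t=5/3 → T at (8,5); v=(-1,-3)

Final position: (8,5)
Wall sequence: TRBT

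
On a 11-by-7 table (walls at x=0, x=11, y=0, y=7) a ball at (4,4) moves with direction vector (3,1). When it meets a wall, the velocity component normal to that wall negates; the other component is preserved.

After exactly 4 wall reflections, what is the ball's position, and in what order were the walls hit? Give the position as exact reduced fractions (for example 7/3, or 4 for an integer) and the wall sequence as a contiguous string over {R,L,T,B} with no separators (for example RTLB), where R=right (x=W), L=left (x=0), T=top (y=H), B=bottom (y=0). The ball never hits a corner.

Final position: (11,1/3)
Wall sequence: RTLR

1. t=7/3 → R at (11,19/3); v=(-3,1)
2. t=2/3 → T at (9,7); v=(-3,-1)
3. t=3 → L at (0,4); v=(3,-1)
4. t=11/3 → R at (11,1/3); v=(-3,-1)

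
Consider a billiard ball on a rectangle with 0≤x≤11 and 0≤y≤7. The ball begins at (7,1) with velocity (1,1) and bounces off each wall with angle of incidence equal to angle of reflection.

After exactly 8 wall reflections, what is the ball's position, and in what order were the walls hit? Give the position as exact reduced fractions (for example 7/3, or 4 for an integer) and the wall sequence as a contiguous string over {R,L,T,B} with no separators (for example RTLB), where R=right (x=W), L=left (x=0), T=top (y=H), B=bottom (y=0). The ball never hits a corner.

1. t=4 → R at (11,5); v=(-1,1)
2. t=2 → T at (9,7); v=(-1,-1)
3. t=7 → B at (2,0); v=(-1,1)
4. t=2 → L at (0,2); v=(1,1)
5. t=5 → T at (5,7); v=(1,-1)
6. t=6 → R at (11,1); v=(-1,-1)
7. t=1 → B at (10,0); v=(-1,1)
8. t=7 → T at (3,7); v=(-1,-1)

Final position: (3,7)
Wall sequence: RTBLTRBT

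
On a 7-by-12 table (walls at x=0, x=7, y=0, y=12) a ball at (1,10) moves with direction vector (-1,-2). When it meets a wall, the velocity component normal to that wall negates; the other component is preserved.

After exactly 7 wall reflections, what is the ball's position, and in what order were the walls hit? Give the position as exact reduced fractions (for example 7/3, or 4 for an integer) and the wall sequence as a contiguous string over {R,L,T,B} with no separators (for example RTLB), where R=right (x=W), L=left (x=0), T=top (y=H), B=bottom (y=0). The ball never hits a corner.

1. t=1 → L at (0,8); v=(1,-2)
2. t=4 → B at (4,0); v=(1,2)
3. t=3 → R at (7,6); v=(-1,2)
4. t=3 → T at (4,12); v=(-1,-2)
5. t=4 → L at (0,4); v=(1,-2)
6. t=2 → B at (2,0); v=(1,2)
7. t=5 → R at (7,10); v=(-1,2)

Final position: (7,10)
Wall sequence: LBRTLBR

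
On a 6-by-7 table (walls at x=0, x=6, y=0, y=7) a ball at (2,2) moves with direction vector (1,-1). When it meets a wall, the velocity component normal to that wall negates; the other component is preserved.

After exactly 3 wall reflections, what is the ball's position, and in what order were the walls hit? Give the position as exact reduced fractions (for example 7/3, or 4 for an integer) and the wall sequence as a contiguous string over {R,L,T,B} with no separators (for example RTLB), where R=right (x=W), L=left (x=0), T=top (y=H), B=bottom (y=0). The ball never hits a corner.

1. t=2 → B at (4,0); v=(1,1)
2. t=2 → R at (6,2); v=(-1,1)
3. t=5 → T at (1,7); v=(-1,-1)

Final position: (1,7)
Wall sequence: BRT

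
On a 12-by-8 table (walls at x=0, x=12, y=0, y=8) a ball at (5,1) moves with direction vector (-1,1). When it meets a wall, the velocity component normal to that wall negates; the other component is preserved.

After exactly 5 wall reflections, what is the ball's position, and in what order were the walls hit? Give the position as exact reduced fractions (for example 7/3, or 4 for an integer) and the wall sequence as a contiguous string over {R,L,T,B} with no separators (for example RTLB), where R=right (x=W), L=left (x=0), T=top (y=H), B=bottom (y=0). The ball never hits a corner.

Final position: (6,8)
Wall sequence: LTBRT

1. t=5 → L at (0,6); v=(1,1)
2. t=2 → T at (2,8); v=(1,-1)
3. t=8 → B at (10,0); v=(1,1)
4. t=2 → R at (12,2); v=(-1,1)
5. t=6 → T at (6,8); v=(-1,-1)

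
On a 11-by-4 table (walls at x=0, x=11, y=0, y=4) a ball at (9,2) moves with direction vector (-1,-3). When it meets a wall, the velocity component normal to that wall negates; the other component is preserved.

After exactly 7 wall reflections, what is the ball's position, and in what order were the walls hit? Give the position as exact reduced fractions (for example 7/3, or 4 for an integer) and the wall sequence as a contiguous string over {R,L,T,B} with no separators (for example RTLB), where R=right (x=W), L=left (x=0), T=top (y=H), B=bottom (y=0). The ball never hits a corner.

1. t=2/3 → B at (25/3,0); v=(-1,3)
2. t=4/3 → T at (7,4); v=(-1,-3)
3. t=4/3 → B at (17/3,0); v=(-1,3)
4. t=4/3 → T at (13/3,4); v=(-1,-3)
5. t=4/3 → B at (3,0); v=(-1,3)
6. t=4/3 → T at (5/3,4); v=(-1,-3)
7. t=4/3 → B at (1/3,0); v=(-1,3)

Final position: (1/3,0)
Wall sequence: BTBTBTB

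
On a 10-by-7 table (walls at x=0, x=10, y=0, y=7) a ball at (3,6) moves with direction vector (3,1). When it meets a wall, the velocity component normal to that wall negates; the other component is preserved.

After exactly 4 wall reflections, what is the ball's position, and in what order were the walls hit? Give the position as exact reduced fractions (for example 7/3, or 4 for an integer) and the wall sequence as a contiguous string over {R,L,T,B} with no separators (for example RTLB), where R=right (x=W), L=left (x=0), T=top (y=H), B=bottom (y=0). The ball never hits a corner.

Final position: (7,0)
Wall sequence: TRLB

1. t=1 → T at (6,7); v=(3,-1)
2. t=4/3 → R at (10,17/3); v=(-3,-1)
3. t=10/3 → L at (0,7/3); v=(3,-1)
4. t=7/3 → B at (7,0); v=(3,1)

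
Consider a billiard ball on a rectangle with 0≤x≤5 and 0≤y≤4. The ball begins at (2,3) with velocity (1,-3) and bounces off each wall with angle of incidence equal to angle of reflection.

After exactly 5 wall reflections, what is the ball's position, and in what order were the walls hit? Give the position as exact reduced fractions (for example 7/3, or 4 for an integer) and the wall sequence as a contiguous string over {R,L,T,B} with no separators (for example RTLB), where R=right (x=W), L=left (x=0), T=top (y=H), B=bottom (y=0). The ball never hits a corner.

1. t=1 → B at (3,0); v=(1,3)
2. t=4/3 → T at (13/3,4); v=(1,-3)
3. t=2/3 → R at (5,2); v=(-1,-3)
4. t=2/3 → B at (13/3,0); v=(-1,3)
5. t=4/3 → T at (3,4); v=(-1,-3)

Final position: (3,4)
Wall sequence: BTRBT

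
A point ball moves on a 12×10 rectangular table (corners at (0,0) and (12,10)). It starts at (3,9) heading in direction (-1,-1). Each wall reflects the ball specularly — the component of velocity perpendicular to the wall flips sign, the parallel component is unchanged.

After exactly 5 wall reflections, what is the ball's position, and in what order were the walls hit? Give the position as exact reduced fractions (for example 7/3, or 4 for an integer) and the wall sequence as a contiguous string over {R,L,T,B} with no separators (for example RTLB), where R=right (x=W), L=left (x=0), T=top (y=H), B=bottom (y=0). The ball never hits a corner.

Final position: (0,2)
Wall sequence: LBRTL

1. t=3 → L at (0,6); v=(1,-1)
2. t=6 → B at (6,0); v=(1,1)
3. t=6 → R at (12,6); v=(-1,1)
4. t=4 → T at (8,10); v=(-1,-1)
5. t=8 → L at (0,2); v=(1,-1)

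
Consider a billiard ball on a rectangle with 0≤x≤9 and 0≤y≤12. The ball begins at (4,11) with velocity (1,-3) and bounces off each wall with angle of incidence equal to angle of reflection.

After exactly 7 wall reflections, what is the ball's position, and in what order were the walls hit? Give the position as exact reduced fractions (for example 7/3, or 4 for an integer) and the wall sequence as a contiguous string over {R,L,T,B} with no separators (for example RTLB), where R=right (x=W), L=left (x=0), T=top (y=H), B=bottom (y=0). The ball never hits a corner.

1. t=11/3 → B at (23/3,0); v=(1,3)
2. t=4/3 → R at (9,4); v=(-1,3)
3. t=8/3 → T at (19/3,12); v=(-1,-3)
4. t=4 → B at (7/3,0); v=(-1,3)
5. t=7/3 → L at (0,7); v=(1,3)
6. t=5/3 → T at (5/3,12); v=(1,-3)
7. t=4 → B at (17/3,0); v=(1,3)

Final position: (17/3,0)
Wall sequence: BRTBLTB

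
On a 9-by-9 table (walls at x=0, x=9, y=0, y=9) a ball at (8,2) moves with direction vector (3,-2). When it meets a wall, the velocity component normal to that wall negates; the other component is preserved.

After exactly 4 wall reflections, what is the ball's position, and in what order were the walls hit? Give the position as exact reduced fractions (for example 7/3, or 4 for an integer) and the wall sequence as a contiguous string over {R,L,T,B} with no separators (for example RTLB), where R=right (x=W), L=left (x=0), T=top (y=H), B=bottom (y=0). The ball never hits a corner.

1. t=1/3 → R at (9,4/3); v=(-3,-2)
2. t=2/3 → B at (7,0); v=(-3,2)
3. t=7/3 → L at (0,14/3); v=(3,2)
4. t=13/6 → T at (13/2,9); v=(3,-2)

Final position: (13/2,9)
Wall sequence: RBLT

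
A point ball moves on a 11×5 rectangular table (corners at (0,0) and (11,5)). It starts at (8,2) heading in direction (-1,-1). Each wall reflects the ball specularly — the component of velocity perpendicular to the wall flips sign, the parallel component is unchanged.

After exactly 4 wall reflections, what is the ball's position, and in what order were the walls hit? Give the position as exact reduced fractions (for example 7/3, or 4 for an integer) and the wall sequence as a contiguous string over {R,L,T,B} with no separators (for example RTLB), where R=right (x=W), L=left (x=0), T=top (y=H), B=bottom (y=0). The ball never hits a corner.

1. t=2 → B at (6,0); v=(-1,1)
2. t=5 → T at (1,5); v=(-1,-1)
3. t=1 → L at (0,4); v=(1,-1)
4. t=4 → B at (4,0); v=(1,1)

Final position: (4,0)
Wall sequence: BTLB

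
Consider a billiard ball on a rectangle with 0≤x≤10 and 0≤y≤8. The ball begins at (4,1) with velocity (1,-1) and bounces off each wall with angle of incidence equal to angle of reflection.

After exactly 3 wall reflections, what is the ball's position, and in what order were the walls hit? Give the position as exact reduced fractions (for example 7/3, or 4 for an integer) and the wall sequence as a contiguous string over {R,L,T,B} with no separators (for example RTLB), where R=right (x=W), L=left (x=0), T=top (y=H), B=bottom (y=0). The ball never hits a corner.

Final position: (7,8)
Wall sequence: BRT

1. t=1 → B at (5,0); v=(1,1)
2. t=5 → R at (10,5); v=(-1,1)
3. t=3 → T at (7,8); v=(-1,-1)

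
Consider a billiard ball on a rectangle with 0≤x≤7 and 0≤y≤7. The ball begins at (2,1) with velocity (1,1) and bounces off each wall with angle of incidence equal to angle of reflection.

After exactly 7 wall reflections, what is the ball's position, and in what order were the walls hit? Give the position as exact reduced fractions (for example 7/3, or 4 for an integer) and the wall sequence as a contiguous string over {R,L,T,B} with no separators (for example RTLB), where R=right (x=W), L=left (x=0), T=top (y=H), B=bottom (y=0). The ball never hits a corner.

1. t=5 → R at (7,6); v=(-1,1)
2. t=1 → T at (6,7); v=(-1,-1)
3. t=6 → L at (0,1); v=(1,-1)
4. t=1 → B at (1,0); v=(1,1)
5. t=6 → R at (7,6); v=(-1,1)
6. t=1 → T at (6,7); v=(-1,-1)
7. t=6 → L at (0,1); v=(1,-1)

Final position: (0,1)
Wall sequence: RTLBRTL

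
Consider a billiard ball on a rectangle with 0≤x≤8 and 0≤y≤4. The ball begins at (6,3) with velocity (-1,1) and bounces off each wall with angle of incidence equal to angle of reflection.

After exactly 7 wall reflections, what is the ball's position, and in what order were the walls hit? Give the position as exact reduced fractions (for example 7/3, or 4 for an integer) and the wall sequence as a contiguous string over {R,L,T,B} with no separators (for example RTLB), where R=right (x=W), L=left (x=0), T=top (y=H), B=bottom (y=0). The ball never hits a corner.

Final position: (5,4)
Wall sequence: TBLTBRT

1. t=1 → T at (5,4); v=(-1,-1)
2. t=4 → B at (1,0); v=(-1,1)
3. t=1 → L at (0,1); v=(1,1)
4. t=3 → T at (3,4); v=(1,-1)
5. t=4 → B at (7,0); v=(1,1)
6. t=1 → R at (8,1); v=(-1,1)
7. t=3 → T at (5,4); v=(-1,-1)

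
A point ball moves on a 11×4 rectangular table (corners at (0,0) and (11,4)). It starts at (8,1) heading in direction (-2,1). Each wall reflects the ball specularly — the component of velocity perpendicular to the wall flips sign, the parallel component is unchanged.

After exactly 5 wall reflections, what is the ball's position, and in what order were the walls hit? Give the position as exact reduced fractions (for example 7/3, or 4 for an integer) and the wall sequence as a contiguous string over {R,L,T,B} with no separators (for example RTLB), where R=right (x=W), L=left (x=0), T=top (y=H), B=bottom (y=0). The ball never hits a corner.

1. t=3 → T at (2,4); v=(-2,-1)
2. t=1 → L at (0,3); v=(2,-1)
3. t=3 → B at (6,0); v=(2,1)
4. t=5/2 → R at (11,5/2); v=(-2,1)
5. t=3/2 → T at (8,4); v=(-2,-1)

Final position: (8,4)
Wall sequence: TLBRT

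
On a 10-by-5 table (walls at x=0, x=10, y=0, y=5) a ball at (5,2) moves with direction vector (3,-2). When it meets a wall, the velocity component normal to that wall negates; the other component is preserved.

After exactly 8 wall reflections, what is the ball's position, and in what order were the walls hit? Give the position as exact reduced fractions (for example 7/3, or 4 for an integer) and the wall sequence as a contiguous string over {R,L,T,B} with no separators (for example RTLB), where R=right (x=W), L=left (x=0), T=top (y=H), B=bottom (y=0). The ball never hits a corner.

Final position: (2,0)
Wall sequence: BRTLBRTB

1. t=1 → B at (8,0); v=(3,2)
2. t=2/3 → R at (10,4/3); v=(-3,2)
3. t=11/6 → T at (9/2,5); v=(-3,-2)
4. t=3/2 → L at (0,2); v=(3,-2)
5. t=1 → B at (3,0); v=(3,2)
6. t=7/3 → R at (10,14/3); v=(-3,2)
7. t=1/6 → T at (19/2,5); v=(-3,-2)
8. t=5/2 → B at (2,0); v=(-3,2)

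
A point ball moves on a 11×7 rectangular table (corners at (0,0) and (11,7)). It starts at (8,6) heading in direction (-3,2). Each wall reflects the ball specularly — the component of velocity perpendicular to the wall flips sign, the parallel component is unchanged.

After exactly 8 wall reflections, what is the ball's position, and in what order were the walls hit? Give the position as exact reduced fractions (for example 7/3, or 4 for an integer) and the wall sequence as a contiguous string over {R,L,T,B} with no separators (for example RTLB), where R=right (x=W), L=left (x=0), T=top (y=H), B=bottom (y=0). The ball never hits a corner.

Final position: (11,16/3)
Wall sequence: TLBRTLBR

1. t=1/2 → T at (13/2,7); v=(-3,-2)
2. t=13/6 → L at (0,8/3); v=(3,-2)
3. t=4/3 → B at (4,0); v=(3,2)
4. t=7/3 → R at (11,14/3); v=(-3,2)
5. t=7/6 → T at (15/2,7); v=(-3,-2)
6. t=5/2 → L at (0,2); v=(3,-2)
7. t=1 → B at (3,0); v=(3,2)
8. t=8/3 → R at (11,16/3); v=(-3,2)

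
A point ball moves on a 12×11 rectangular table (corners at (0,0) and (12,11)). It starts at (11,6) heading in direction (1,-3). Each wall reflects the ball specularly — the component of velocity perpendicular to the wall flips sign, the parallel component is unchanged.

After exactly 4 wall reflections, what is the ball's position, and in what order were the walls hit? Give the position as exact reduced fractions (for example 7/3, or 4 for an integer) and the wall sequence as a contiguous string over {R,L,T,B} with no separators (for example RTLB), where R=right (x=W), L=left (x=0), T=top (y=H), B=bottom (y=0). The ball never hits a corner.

1. t=1 → R at (12,3); v=(-1,-3)
2. t=1 → B at (11,0); v=(-1,3)
3. t=11/3 → T at (22/3,11); v=(-1,-3)
4. t=11/3 → B at (11/3,0); v=(-1,3)

Final position: (11/3,0)
Wall sequence: RBTB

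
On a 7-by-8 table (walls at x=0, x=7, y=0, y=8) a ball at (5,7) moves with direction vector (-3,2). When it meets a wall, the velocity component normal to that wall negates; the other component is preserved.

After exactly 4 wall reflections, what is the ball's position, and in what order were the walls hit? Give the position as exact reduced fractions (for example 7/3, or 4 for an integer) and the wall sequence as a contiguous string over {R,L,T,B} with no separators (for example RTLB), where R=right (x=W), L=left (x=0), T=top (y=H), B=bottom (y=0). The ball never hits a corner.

Final position: (11/2,0)
Wall sequence: TLRB

1. t=1/2 → T at (7/2,8); v=(-3,-2)
2. t=7/6 → L at (0,17/3); v=(3,-2)
3. t=7/3 → R at (7,1); v=(-3,-2)
4. t=1/2 → B at (11/2,0); v=(-3,2)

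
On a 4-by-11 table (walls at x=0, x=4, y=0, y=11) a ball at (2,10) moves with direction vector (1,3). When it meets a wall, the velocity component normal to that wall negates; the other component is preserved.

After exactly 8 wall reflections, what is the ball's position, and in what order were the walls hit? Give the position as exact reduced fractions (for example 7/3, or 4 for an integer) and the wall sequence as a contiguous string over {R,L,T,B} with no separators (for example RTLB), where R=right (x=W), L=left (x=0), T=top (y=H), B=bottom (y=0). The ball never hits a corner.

Final position: (0,8)
Wall sequence: TRBLTRBL

1. t=1/3 → T at (7/3,11); v=(1,-3)
2. t=5/3 → R at (4,6); v=(-1,-3)
3. t=2 → B at (2,0); v=(-1,3)
4. t=2 → L at (0,6); v=(1,3)
5. t=5/3 → T at (5/3,11); v=(1,-3)
6. t=7/3 → R at (4,4); v=(-1,-3)
7. t=4/3 → B at (8/3,0); v=(-1,3)
8. t=8/3 → L at (0,8); v=(1,3)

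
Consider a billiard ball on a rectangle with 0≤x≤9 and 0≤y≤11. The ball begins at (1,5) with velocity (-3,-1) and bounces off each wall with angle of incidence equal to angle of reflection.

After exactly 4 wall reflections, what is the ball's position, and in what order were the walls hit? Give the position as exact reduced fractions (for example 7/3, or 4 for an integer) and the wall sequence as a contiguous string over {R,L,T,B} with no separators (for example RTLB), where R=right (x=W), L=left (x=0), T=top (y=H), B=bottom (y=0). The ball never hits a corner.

1. t=1/3 → L at (0,14/3); v=(3,-1)
2. t=3 → R at (9,5/3); v=(-3,-1)
3. t=5/3 → B at (4,0); v=(-3,1)
4. t=4/3 → L at (0,4/3); v=(3,1)

Final position: (0,4/3)
Wall sequence: LRBL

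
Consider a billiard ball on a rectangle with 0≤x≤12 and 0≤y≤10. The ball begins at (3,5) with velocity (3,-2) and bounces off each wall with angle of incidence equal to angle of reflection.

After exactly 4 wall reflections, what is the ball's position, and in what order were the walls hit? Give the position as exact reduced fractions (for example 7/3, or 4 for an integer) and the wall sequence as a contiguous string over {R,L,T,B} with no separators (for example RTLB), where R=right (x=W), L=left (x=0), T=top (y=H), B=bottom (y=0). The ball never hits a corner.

1. t=5/2 → B at (21/2,0); v=(3,2)
2. t=1/2 → R at (12,1); v=(-3,2)
3. t=4 → L at (0,9); v=(3,2)
4. t=1/2 → T at (3/2,10); v=(3,-2)

Final position: (3/2,10)
Wall sequence: BRLT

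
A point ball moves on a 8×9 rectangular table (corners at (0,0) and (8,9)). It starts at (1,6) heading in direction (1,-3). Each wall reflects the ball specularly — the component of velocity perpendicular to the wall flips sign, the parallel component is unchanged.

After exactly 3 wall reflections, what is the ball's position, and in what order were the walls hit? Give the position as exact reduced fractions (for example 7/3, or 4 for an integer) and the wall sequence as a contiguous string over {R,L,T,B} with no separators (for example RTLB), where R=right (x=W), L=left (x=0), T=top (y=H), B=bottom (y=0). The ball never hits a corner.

Final position: (8,3)
Wall sequence: BTR

1. t=2 → B at (3,0); v=(1,3)
2. t=3 → T at (6,9); v=(1,-3)
3. t=2 → R at (8,3); v=(-1,-3)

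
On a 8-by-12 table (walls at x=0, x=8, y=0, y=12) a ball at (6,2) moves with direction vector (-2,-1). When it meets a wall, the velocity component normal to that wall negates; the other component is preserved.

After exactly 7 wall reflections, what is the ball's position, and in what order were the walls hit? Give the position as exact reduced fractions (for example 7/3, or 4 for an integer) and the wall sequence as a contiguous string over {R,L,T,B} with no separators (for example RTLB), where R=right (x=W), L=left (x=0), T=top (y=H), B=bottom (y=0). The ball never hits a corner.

Final position: (0,7)
Wall sequence: BLRLTRL

1. t=2 → B at (2,0); v=(-2,1)
2. t=1 → L at (0,1); v=(2,1)
3. t=4 → R at (8,5); v=(-2,1)
4. t=4 → L at (0,9); v=(2,1)
5. t=3 → T at (6,12); v=(2,-1)
6. t=1 → R at (8,11); v=(-2,-1)
7. t=4 → L at (0,7); v=(2,-1)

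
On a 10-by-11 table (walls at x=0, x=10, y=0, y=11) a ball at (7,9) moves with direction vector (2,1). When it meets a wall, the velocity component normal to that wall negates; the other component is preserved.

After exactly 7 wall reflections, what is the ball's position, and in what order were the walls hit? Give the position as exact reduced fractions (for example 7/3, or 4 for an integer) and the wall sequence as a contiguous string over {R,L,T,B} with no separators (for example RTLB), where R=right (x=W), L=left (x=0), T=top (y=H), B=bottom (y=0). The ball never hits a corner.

Final position: (10,17/2)
Wall sequence: RTLRBLR

1. t=3/2 → R at (10,21/2); v=(-2,1)
2. t=1/2 → T at (9,11); v=(-2,-1)
3. t=9/2 → L at (0,13/2); v=(2,-1)
4. t=5 → R at (10,3/2); v=(-2,-1)
5. t=3/2 → B at (7,0); v=(-2,1)
6. t=7/2 → L at (0,7/2); v=(2,1)
7. t=5 → R at (10,17/2); v=(-2,1)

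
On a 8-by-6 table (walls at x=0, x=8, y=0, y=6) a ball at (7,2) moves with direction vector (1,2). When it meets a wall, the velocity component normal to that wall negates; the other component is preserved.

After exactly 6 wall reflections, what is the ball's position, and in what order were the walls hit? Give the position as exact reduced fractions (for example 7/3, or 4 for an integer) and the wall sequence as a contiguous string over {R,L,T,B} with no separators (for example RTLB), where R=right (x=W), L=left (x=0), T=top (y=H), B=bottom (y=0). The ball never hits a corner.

Final position: (2,0)
Wall sequence: RTBTLB

1. t=1 → R at (8,4); v=(-1,2)
2. t=1 → T at (7,6); v=(-1,-2)
3. t=3 → B at (4,0); v=(-1,2)
4. t=3 → T at (1,6); v=(-1,-2)
5. t=1 → L at (0,4); v=(1,-2)
6. t=2 → B at (2,0); v=(1,2)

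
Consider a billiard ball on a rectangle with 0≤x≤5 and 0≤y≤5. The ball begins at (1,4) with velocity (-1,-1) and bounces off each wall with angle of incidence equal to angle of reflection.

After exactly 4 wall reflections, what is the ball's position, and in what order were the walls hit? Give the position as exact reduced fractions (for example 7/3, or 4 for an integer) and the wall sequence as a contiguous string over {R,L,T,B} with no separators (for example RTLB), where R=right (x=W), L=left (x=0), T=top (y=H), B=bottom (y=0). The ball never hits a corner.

Final position: (2,5)
Wall sequence: LBRT

1. t=1 → L at (0,3); v=(1,-1)
2. t=3 → B at (3,0); v=(1,1)
3. t=2 → R at (5,2); v=(-1,1)
4. t=3 → T at (2,5); v=(-1,-1)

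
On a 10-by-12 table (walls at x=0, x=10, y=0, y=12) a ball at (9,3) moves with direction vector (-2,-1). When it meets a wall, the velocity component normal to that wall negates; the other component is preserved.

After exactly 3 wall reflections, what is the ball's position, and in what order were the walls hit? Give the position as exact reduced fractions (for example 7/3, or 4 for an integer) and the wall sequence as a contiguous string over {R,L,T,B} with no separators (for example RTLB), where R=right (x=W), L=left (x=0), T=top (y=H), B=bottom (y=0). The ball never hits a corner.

1. t=3 → B at (3,0); v=(-2,1)
2. t=3/2 → L at (0,3/2); v=(2,1)
3. t=5 → R at (10,13/2); v=(-2,1)

Final position: (10,13/2)
Wall sequence: BLR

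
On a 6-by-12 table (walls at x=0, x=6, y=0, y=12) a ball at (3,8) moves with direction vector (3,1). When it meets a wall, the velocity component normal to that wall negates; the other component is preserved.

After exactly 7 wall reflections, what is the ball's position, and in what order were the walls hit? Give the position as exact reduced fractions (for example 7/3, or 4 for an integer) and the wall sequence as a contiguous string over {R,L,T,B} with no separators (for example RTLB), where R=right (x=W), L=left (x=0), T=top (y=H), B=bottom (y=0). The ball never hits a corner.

Final position: (0,5)
Wall sequence: RLTRLRL

1. t=1 → R at (6,9); v=(-3,1)
2. t=2 → L at (0,11); v=(3,1)
3. t=1 → T at (3,12); v=(3,-1)
4. t=1 → R at (6,11); v=(-3,-1)
5. t=2 → L at (0,9); v=(3,-1)
6. t=2 → R at (6,7); v=(-3,-1)
7. t=2 → L at (0,5); v=(3,-1)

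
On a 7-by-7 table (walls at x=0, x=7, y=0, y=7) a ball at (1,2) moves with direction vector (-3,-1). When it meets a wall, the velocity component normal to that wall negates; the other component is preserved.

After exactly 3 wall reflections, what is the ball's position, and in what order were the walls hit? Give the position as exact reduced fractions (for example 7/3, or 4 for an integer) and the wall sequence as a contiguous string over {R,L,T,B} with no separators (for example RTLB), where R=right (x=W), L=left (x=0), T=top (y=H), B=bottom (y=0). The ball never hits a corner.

1. t=1/3 → L at (0,5/3); v=(3,-1)
2. t=5/3 → B at (5,0); v=(3,1)
3. t=2/3 → R at (7,2/3); v=(-3,1)

Final position: (7,2/3)
Wall sequence: LBR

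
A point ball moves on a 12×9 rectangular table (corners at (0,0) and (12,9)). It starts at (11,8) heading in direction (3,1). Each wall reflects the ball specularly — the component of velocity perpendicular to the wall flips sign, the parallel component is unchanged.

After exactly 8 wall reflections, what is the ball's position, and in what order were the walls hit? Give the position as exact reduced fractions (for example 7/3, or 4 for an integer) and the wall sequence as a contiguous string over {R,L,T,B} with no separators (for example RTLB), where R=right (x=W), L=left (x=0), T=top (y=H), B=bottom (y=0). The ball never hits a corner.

Final position: (4,9)
Wall sequence: RTLRBLRT

1. t=1/3 → R at (12,25/3); v=(-3,1)
2. t=2/3 → T at (10,9); v=(-3,-1)
3. t=10/3 → L at (0,17/3); v=(3,-1)
4. t=4 → R at (12,5/3); v=(-3,-1)
5. t=5/3 → B at (7,0); v=(-3,1)
6. t=7/3 → L at (0,7/3); v=(3,1)
7. t=4 → R at (12,19/3); v=(-3,1)
8. t=8/3 → T at (4,9); v=(-3,-1)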